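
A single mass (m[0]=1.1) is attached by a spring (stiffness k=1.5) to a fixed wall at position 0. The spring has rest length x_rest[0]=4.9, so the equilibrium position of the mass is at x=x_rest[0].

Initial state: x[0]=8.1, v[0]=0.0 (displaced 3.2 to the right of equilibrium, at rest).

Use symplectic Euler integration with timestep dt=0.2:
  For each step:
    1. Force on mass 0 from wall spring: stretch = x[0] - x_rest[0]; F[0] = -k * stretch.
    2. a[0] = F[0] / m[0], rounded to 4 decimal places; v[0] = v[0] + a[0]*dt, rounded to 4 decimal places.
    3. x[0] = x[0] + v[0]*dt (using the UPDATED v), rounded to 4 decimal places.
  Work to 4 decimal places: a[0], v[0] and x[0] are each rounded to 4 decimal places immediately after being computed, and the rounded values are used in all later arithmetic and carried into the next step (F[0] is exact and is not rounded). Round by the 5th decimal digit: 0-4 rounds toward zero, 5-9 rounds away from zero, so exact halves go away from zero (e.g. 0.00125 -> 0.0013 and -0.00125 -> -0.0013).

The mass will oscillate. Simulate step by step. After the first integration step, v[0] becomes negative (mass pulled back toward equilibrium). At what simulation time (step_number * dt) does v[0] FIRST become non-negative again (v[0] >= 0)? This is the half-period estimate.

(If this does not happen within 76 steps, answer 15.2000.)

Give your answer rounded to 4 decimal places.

Answer: 2.8000

Derivation:
Step 0: x=[8.1000] v=[0.0000]
Step 1: x=[7.9255] v=[-0.8727]
Step 2: x=[7.5859] v=[-1.6978]
Step 3: x=[7.0998] v=[-2.4303]
Step 4: x=[6.4938] v=[-3.0302]
Step 5: x=[5.8008] v=[-3.4649]
Step 6: x=[5.0587] v=[-3.7106]
Step 7: x=[4.3079] v=[-3.7539]
Step 8: x=[3.5894] v=[-3.5924]
Step 9: x=[2.9424] v=[-3.2350]
Step 10: x=[2.4022] v=[-2.7011]
Step 11: x=[1.9982] v=[-2.0199]
Step 12: x=[1.7525] v=[-1.2285]
Step 13: x=[1.6785] v=[-0.3701]
Step 14: x=[1.7802] v=[0.5085]
First v>=0 after going negative at step 14, time=2.8000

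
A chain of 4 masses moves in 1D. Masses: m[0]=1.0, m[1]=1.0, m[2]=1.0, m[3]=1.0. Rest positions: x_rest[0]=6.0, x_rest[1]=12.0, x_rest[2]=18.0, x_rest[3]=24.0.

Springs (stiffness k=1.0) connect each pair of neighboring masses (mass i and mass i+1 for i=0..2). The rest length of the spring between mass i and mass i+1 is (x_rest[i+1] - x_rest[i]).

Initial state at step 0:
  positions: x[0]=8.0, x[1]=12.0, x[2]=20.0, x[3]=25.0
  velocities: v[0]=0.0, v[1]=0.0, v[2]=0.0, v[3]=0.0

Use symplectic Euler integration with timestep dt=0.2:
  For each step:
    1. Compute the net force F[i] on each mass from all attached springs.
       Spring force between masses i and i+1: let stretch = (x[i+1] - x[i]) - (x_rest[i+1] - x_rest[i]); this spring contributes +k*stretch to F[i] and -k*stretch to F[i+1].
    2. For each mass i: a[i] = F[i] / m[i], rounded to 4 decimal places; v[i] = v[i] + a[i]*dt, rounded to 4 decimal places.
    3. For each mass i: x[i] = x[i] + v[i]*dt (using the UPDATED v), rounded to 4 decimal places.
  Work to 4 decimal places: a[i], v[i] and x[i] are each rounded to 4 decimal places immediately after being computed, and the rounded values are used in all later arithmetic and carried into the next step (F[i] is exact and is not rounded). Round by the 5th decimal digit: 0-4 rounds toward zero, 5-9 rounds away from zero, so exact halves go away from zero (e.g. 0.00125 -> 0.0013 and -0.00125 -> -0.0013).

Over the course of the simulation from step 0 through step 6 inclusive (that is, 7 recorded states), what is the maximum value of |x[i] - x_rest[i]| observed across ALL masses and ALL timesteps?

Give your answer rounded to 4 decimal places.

Step 0: x=[8.0000 12.0000 20.0000 25.0000] v=[0.0000 0.0000 0.0000 0.0000]
Step 1: x=[7.9200 12.1600 19.8800 25.0400] v=[-0.4000 0.8000 -0.6000 0.2000]
Step 2: x=[7.7696 12.4592 19.6576 25.1136] v=[-0.7520 1.4960 -1.1120 0.3680]
Step 3: x=[7.5668 12.8588 19.3655 25.2090] v=[-1.0141 1.9978 -1.4605 0.4768]
Step 4: x=[7.3357 13.3069 19.0469 25.3106] v=[-1.1557 2.2407 -1.5931 0.5081]
Step 5: x=[7.1034 13.7458 18.7492 25.4017] v=[-1.1615 2.1945 -1.4884 0.4554]
Step 6: x=[6.8968 14.1191 18.5175 25.4667] v=[-1.0330 1.8667 -1.1586 0.3249]
Max displacement = 2.1191

Answer: 2.1191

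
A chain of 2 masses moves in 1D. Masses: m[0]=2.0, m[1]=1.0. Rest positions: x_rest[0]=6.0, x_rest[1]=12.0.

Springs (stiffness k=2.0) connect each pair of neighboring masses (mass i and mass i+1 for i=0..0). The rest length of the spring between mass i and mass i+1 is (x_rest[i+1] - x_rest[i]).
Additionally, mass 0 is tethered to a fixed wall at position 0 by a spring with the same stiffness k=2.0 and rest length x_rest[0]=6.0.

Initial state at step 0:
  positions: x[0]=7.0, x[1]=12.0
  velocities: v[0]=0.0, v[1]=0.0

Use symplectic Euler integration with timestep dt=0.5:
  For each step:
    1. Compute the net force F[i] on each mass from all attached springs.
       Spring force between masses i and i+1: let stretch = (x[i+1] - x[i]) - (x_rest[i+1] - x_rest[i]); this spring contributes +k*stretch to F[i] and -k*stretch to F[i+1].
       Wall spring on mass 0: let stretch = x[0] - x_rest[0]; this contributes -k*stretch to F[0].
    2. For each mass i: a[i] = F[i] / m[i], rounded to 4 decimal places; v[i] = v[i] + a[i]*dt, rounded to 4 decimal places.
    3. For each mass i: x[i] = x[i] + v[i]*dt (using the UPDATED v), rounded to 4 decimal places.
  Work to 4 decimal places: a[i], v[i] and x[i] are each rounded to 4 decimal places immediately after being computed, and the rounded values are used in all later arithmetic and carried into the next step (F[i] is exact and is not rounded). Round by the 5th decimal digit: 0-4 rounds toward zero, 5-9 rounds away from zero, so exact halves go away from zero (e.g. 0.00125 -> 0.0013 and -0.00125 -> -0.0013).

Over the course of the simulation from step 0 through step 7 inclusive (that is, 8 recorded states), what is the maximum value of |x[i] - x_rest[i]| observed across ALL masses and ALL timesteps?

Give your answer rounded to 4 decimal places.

Step 0: x=[7.0000 12.0000] v=[0.0000 0.0000]
Step 1: x=[6.5000 12.5000] v=[-1.0000 1.0000]
Step 2: x=[5.8750 13.0000] v=[-1.2500 1.0000]
Step 3: x=[5.5625 12.9375] v=[-0.6250 -0.1250]
Step 4: x=[5.7032 12.1875] v=[0.2813 -1.5000]
Step 5: x=[6.0392 11.1954] v=[0.6719 -1.9843]
Step 6: x=[6.1544 10.6252] v=[0.2304 -1.1405]
Step 7: x=[5.8487 10.8196] v=[-0.6114 0.3887]
Max displacement = 1.3748

Answer: 1.3748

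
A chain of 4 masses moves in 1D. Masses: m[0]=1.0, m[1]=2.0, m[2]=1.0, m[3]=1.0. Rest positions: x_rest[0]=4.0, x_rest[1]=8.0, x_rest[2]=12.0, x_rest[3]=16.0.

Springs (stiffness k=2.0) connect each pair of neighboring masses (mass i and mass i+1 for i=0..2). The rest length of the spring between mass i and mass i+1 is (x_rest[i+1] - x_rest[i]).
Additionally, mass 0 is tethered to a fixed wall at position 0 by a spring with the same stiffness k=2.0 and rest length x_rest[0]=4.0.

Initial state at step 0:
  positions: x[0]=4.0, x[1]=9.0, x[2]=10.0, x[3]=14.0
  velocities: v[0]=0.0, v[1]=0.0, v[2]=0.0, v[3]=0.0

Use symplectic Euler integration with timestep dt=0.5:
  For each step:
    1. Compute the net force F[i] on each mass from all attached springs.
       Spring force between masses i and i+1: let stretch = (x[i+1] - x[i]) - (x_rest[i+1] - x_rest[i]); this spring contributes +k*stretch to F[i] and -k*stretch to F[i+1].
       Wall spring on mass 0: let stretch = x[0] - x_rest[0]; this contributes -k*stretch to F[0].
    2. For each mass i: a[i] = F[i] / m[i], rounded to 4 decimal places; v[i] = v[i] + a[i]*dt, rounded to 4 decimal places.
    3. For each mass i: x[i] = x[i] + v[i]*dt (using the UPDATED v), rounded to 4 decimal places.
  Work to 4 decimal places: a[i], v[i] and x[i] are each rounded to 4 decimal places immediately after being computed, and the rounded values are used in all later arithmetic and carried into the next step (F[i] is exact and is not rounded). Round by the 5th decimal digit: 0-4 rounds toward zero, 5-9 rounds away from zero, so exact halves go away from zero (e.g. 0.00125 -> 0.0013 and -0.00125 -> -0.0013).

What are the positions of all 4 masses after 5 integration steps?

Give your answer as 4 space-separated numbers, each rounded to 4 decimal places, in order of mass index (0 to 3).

Step 0: x=[4.0000 9.0000 10.0000 14.0000] v=[0.0000 0.0000 0.0000 0.0000]
Step 1: x=[4.5000 8.0000 11.5000 14.0000] v=[1.0000 -2.0000 3.0000 0.0000]
Step 2: x=[4.5000 7.0000 12.5000 14.7500] v=[0.0000 -2.0000 2.0000 1.5000]
Step 3: x=[3.5000 6.7500 11.8750 16.3750] v=[-2.0000 -0.5000 -1.2500 3.2500]
Step 4: x=[2.3750 6.9688 10.9375 17.7500] v=[-2.2500 0.4375 -1.8750 2.7500]
Step 5: x=[2.3594 7.0313 11.4219 17.7188] v=[-0.0312 0.1250 0.9688 -0.0625]

Answer: 2.3594 7.0313 11.4219 17.7188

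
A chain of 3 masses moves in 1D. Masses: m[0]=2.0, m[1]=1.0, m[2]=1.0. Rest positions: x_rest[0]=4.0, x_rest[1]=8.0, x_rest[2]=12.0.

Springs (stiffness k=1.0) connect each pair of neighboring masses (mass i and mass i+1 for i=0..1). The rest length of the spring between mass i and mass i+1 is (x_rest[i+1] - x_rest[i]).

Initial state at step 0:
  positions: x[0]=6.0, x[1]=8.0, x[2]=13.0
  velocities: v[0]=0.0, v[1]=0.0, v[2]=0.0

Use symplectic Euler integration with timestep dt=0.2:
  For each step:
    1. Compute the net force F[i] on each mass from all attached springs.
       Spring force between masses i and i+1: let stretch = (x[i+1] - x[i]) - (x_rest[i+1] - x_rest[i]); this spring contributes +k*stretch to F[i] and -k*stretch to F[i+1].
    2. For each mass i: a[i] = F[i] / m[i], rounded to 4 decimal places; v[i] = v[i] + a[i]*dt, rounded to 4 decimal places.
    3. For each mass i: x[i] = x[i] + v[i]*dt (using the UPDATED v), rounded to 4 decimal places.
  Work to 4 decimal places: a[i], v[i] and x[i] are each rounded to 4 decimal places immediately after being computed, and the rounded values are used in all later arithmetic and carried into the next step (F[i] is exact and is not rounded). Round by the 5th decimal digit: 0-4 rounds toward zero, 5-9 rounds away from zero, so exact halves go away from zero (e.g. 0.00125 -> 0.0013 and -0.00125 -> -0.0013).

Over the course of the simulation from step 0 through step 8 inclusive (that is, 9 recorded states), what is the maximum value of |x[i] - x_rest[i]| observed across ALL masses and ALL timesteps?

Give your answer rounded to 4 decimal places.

Step 0: x=[6.0000 8.0000 13.0000] v=[0.0000 0.0000 0.0000]
Step 1: x=[5.9600 8.1200 12.9600] v=[-0.2000 0.6000 -0.2000]
Step 2: x=[5.8832 8.3472 12.8864] v=[-0.3840 1.1360 -0.3680]
Step 3: x=[5.7757 8.6574 12.7912] v=[-0.5376 1.5510 -0.4758]
Step 4: x=[5.6458 9.0177 12.6907] v=[-0.6494 1.8014 -0.5026]
Step 5: x=[5.5034 9.3900 12.6033] v=[-0.7122 1.8616 -0.4372]
Step 6: x=[5.3587 9.7354 12.5473] v=[-0.7235 1.7269 -0.2799]
Step 7: x=[5.2215 10.0182 12.5388] v=[-0.6858 1.4139 -0.0423]
Step 8: x=[5.1003 10.2099 12.5895] v=[-0.6061 0.9587 0.2536]
Max displacement = 2.2099

Answer: 2.2099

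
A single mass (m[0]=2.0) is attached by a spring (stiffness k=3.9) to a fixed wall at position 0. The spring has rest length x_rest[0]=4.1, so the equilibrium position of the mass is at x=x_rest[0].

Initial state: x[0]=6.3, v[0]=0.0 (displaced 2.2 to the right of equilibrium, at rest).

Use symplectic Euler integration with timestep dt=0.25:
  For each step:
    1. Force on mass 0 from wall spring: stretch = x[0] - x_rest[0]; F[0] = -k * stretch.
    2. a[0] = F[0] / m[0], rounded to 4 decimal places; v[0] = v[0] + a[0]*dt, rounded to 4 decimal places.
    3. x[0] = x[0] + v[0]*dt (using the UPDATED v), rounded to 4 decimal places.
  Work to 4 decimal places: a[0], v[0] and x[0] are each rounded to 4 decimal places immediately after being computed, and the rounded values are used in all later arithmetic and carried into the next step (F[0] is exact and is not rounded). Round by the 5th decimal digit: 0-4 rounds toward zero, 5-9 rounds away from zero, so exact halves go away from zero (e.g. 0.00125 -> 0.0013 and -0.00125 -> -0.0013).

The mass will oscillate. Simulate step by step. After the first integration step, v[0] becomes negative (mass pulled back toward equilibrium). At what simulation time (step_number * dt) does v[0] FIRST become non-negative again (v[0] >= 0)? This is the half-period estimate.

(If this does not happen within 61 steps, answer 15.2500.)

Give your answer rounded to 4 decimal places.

Step 0: x=[6.3000] v=[0.0000]
Step 1: x=[6.0319] v=[-1.0725]
Step 2: x=[5.5283] v=[-2.0143]
Step 3: x=[4.8507] v=[-2.7106]
Step 4: x=[4.0816] v=[-3.0766]
Step 5: x=[3.3147] v=[-3.0676]
Step 6: x=[2.6435] v=[-2.6848]
Step 7: x=[2.1498] v=[-1.9748]
Step 8: x=[1.8938] v=[-1.0241]
Step 9: x=[1.9067] v=[0.0514]
First v>=0 after going negative at step 9, time=2.2500

Answer: 2.2500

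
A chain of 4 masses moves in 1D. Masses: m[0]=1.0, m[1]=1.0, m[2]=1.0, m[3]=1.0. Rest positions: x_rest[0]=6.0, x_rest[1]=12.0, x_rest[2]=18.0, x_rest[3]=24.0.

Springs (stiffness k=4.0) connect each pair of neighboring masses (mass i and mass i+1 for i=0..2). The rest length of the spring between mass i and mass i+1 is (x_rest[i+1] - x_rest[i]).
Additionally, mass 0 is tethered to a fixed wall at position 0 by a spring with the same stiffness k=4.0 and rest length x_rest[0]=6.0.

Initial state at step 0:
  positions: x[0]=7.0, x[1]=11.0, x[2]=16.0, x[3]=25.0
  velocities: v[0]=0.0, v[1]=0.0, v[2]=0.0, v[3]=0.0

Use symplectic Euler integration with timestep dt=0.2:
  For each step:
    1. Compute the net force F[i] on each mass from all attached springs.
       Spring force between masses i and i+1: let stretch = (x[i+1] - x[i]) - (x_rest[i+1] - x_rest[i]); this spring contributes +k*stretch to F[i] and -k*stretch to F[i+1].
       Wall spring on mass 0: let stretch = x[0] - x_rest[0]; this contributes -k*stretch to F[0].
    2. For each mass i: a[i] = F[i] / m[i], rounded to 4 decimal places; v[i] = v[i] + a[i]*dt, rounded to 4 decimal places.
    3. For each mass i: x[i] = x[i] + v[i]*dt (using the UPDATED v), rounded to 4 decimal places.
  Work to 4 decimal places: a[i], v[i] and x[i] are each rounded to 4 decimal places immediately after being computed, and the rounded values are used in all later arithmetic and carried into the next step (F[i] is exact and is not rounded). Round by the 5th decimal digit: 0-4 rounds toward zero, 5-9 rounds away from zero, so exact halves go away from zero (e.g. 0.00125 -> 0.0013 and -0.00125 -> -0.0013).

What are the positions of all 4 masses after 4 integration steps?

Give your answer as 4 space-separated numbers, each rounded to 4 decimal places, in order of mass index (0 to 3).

Step 0: x=[7.0000 11.0000 16.0000 25.0000] v=[0.0000 0.0000 0.0000 0.0000]
Step 1: x=[6.5200 11.1600 16.6400 24.5200] v=[-2.4000 0.8000 3.2000 -2.4000]
Step 2: x=[5.7392 11.4544 17.6640 23.7392] v=[-3.9040 1.4720 5.1200 -3.9040]
Step 3: x=[4.9546 11.8279 18.6665 22.9464] v=[-3.9232 1.8675 5.0125 -3.9642]
Step 4: x=[4.4770 12.1958 19.2596 22.4288] v=[-2.3882 1.8397 2.9655 -2.5881]

Answer: 4.4770 12.1958 19.2596 22.4288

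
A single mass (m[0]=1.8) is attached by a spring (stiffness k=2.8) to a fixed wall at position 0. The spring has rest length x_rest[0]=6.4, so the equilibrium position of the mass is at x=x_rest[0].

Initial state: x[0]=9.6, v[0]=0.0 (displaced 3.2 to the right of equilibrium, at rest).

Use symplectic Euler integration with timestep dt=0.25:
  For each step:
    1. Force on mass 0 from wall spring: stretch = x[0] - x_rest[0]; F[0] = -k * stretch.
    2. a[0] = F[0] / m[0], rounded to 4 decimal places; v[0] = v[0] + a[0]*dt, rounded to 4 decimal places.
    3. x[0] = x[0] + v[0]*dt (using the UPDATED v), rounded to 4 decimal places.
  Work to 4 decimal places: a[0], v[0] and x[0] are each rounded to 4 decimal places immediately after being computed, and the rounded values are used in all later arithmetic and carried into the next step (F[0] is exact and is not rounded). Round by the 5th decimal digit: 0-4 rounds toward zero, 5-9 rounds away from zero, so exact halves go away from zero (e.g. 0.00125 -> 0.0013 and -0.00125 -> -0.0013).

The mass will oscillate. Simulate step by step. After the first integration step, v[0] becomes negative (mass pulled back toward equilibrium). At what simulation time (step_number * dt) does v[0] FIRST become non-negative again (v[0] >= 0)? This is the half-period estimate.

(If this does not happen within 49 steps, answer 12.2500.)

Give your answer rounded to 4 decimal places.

Answer: 2.7500

Derivation:
Step 0: x=[9.6000] v=[0.0000]
Step 1: x=[9.2889] v=[-1.2445]
Step 2: x=[8.6969] v=[-2.3680]
Step 3: x=[7.8816] v=[-3.2613]
Step 4: x=[6.9222] v=[-3.8375]
Step 5: x=[5.9121] v=[-4.0406]
Step 6: x=[4.9494] v=[-3.8509]
Step 7: x=[4.1277] v=[-3.2868]
Step 8: x=[3.5269] v=[-2.4031]
Step 9: x=[3.2055] v=[-1.2858]
Step 10: x=[3.1946] v=[-0.0435]
Step 11: x=[3.4954] v=[1.2031]
First v>=0 after going negative at step 11, time=2.7500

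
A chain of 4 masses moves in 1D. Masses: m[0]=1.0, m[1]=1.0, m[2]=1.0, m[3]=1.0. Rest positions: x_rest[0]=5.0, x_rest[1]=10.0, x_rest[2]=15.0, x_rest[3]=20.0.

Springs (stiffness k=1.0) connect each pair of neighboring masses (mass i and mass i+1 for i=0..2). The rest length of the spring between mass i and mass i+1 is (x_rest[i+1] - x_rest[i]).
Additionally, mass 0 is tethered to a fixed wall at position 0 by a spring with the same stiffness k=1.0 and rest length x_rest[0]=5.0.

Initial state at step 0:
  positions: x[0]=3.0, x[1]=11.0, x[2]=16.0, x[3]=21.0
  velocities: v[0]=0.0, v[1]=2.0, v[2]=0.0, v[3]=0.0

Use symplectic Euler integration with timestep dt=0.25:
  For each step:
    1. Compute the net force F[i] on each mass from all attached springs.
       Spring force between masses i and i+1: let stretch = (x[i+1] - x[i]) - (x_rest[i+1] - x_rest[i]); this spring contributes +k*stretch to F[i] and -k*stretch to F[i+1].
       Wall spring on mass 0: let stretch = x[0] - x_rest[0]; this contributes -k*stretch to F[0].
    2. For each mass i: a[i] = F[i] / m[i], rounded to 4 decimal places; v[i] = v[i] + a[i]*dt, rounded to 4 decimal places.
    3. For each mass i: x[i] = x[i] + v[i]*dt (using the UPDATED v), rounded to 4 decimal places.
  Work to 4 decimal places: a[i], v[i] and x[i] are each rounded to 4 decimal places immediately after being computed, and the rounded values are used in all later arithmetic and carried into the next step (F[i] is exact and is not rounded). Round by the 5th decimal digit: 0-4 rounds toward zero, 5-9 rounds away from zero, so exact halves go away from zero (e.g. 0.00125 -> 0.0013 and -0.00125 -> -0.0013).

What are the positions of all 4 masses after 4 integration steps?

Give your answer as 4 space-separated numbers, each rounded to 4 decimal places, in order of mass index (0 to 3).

Answer: 5.6922 11.1495 16.1196 21.0063

Derivation:
Step 0: x=[3.0000 11.0000 16.0000 21.0000] v=[0.0000 2.0000 0.0000 0.0000]
Step 1: x=[3.3125 11.3125 16.0000 21.0000] v=[1.2500 1.2500 0.0000 0.0000]
Step 2: x=[3.9180 11.4180 16.0195 21.0000] v=[2.4219 0.4219 0.0781 0.0000]
Step 3: x=[4.7474 11.3423 16.0627 21.0012] v=[3.3174 -0.3027 0.1729 0.0049]
Step 4: x=[5.6922 11.1495 16.1196 21.0063] v=[3.7793 -0.7713 0.2274 0.0203]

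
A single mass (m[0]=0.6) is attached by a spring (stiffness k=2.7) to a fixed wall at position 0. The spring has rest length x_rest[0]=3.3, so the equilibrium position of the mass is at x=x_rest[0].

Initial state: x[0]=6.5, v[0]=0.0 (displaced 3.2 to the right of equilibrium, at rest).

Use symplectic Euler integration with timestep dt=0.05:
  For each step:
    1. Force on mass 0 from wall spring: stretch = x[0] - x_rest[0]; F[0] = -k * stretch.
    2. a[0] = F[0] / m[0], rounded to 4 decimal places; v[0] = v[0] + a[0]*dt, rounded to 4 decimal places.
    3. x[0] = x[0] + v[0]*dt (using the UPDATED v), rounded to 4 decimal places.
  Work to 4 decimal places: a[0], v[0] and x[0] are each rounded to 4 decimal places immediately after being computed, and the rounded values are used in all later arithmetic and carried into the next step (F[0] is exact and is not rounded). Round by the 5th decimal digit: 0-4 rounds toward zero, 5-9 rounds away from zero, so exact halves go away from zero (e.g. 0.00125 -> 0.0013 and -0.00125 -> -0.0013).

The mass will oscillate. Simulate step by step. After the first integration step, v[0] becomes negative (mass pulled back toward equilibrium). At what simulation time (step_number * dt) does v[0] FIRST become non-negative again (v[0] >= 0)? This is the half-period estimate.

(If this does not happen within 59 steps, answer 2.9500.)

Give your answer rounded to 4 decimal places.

Step 0: x=[6.5000] v=[0.0000]
Step 1: x=[6.4640] v=[-0.7200]
Step 2: x=[6.3924] v=[-1.4319]
Step 3: x=[6.2860] v=[-2.1277]
Step 4: x=[6.1460] v=[-2.7996]
Step 5: x=[5.9740] v=[-3.4400]
Step 6: x=[5.7719] v=[-4.0417]
Step 7: x=[5.5420] v=[-4.5979]
Step 8: x=[5.2869] v=[-5.1024]
Step 9: x=[5.0094] v=[-5.5495]
Step 10: x=[4.7127] v=[-5.9341]
Step 11: x=[4.4001] v=[-6.2520]
Step 12: x=[4.0751] v=[-6.4995]
Step 13: x=[3.7414] v=[-6.6739]
Step 14: x=[3.4027] v=[-6.7732]
Step 15: x=[3.0629] v=[-6.7963]
Step 16: x=[2.7258] v=[-6.7430]
Step 17: x=[2.3951] v=[-6.6138]
Step 18: x=[2.0746] v=[-6.4102]
Step 19: x=[1.7679] v=[-6.1345]
Step 20: x=[1.4784] v=[-5.7898]
Step 21: x=[1.2094] v=[-5.3799]
Step 22: x=[0.9639] v=[-4.9095]
Step 23: x=[0.7447] v=[-4.3839]
Step 24: x=[0.5543] v=[-3.8090]
Step 25: x=[0.3947] v=[-3.1912]
Step 26: x=[0.2678] v=[-2.5375]
Step 27: x=[0.1750] v=[-1.8553]
Step 28: x=[0.1174] v=[-1.1522]
Step 29: x=[0.0956] v=[-0.4361]
Step 30: x=[0.1098] v=[0.2849]
First v>=0 after going negative at step 30, time=1.5000

Answer: 1.5000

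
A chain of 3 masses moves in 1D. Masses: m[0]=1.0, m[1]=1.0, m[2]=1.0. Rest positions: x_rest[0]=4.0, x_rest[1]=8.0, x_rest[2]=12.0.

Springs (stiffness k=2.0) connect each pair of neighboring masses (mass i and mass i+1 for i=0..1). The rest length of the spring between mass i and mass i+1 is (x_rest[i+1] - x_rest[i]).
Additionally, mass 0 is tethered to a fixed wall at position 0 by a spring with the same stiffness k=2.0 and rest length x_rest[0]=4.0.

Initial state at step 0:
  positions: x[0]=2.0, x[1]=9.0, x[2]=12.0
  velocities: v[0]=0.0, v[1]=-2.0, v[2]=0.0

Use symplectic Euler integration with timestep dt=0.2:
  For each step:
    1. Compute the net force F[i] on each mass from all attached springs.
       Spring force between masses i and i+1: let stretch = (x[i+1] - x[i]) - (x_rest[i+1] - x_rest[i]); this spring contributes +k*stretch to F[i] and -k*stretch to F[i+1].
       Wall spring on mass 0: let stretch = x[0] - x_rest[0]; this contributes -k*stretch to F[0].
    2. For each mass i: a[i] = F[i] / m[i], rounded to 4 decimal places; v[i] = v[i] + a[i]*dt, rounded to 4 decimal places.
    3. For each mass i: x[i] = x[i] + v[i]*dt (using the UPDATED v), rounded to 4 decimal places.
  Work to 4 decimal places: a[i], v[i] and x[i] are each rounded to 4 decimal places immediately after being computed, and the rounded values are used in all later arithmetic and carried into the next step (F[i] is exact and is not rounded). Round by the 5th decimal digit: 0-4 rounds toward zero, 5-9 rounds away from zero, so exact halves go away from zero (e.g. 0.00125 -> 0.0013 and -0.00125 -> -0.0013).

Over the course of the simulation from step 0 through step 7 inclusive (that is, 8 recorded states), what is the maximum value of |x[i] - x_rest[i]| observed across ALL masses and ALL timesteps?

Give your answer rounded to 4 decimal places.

Step 0: x=[2.0000 9.0000 12.0000] v=[0.0000 -2.0000 0.0000]
Step 1: x=[2.4000 8.2800 12.0800] v=[2.0000 -3.6000 0.4000]
Step 2: x=[3.0784 7.3936 12.1760] v=[3.3920 -4.4320 0.4800]
Step 3: x=[3.8557 6.5446 12.2094] v=[3.8867 -4.2451 0.1670]
Step 4: x=[4.5397 5.9337 12.1096] v=[3.4200 -3.0547 -0.4989]
Step 5: x=[4.9720 5.7053 11.8357] v=[2.1617 -1.1419 -1.3693]
Step 6: x=[5.0652 5.9087 11.3914] v=[0.4662 1.0169 -2.2215]
Step 7: x=[4.8207 6.4832 10.8285] v=[-1.2225 2.8726 -2.8146]
Max displacement = 2.2947

Answer: 2.2947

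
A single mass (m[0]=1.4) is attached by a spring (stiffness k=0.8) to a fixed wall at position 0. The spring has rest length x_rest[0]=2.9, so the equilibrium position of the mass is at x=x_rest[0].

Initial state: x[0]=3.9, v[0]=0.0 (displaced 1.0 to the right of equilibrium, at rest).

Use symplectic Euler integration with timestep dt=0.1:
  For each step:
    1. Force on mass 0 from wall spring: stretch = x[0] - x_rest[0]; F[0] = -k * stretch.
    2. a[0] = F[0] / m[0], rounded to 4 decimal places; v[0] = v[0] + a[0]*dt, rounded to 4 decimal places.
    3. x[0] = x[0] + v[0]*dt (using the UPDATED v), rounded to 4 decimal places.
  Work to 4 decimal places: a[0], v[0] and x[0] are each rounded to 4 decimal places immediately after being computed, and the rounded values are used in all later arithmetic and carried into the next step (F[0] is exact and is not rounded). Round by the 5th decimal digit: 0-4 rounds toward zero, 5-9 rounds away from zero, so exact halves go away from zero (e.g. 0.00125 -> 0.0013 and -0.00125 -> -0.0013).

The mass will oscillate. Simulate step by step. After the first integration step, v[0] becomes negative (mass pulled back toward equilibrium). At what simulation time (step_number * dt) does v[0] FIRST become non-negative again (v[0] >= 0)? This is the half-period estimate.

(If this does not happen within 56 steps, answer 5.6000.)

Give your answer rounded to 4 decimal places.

Step 0: x=[3.9000] v=[0.0000]
Step 1: x=[3.8943] v=[-0.0571]
Step 2: x=[3.8829] v=[-0.1139]
Step 3: x=[3.8659] v=[-0.1701]
Step 4: x=[3.8434] v=[-0.2253]
Step 5: x=[3.8155] v=[-0.2792]
Step 6: x=[3.7824] v=[-0.3315]
Step 7: x=[3.7442] v=[-0.3819]
Step 8: x=[3.7012] v=[-0.4301]
Step 9: x=[3.6536] v=[-0.4759]
Step 10: x=[3.6017] v=[-0.5190]
Step 11: x=[3.5458] v=[-0.5591]
Step 12: x=[3.4862] v=[-0.5960]
Step 13: x=[3.4233] v=[-0.6295]
Step 14: x=[3.3574] v=[-0.6594]
Step 15: x=[3.2889] v=[-0.6855]
Step 16: x=[3.2181] v=[-0.7077]
Step 17: x=[3.1455] v=[-0.7259]
Step 18: x=[3.0715] v=[-0.7399]
Step 19: x=[2.9965] v=[-0.7497]
Step 20: x=[2.9210] v=[-0.7552]
Step 21: x=[2.8454] v=[-0.7564]
Step 22: x=[2.7701] v=[-0.7533]
Step 23: x=[2.6955] v=[-0.7459]
Step 24: x=[2.6221] v=[-0.7342]
Step 25: x=[2.5503] v=[-0.7183]
Step 26: x=[2.4805] v=[-0.6983]
Step 27: x=[2.4131] v=[-0.6743]
Step 28: x=[2.3485] v=[-0.6465]
Step 29: x=[2.2870] v=[-0.6150]
Step 30: x=[2.2290] v=[-0.5800]
Step 31: x=[2.1748] v=[-0.5417]
Step 32: x=[2.1248] v=[-0.5003]
Step 33: x=[2.0792] v=[-0.4560]
Step 34: x=[2.0383] v=[-0.4091]
Step 35: x=[2.0023] v=[-0.3599]
Step 36: x=[1.9714] v=[-0.3086]
Step 37: x=[1.9459] v=[-0.2555]
Step 38: x=[1.9258] v=[-0.2010]
Step 39: x=[1.9113] v=[-0.1453]
Step 40: x=[1.9024] v=[-0.0888]
Step 41: x=[1.8992] v=[-0.0318]
Step 42: x=[1.9017] v=[0.0254]
First v>=0 after going negative at step 42, time=4.2000

Answer: 4.2000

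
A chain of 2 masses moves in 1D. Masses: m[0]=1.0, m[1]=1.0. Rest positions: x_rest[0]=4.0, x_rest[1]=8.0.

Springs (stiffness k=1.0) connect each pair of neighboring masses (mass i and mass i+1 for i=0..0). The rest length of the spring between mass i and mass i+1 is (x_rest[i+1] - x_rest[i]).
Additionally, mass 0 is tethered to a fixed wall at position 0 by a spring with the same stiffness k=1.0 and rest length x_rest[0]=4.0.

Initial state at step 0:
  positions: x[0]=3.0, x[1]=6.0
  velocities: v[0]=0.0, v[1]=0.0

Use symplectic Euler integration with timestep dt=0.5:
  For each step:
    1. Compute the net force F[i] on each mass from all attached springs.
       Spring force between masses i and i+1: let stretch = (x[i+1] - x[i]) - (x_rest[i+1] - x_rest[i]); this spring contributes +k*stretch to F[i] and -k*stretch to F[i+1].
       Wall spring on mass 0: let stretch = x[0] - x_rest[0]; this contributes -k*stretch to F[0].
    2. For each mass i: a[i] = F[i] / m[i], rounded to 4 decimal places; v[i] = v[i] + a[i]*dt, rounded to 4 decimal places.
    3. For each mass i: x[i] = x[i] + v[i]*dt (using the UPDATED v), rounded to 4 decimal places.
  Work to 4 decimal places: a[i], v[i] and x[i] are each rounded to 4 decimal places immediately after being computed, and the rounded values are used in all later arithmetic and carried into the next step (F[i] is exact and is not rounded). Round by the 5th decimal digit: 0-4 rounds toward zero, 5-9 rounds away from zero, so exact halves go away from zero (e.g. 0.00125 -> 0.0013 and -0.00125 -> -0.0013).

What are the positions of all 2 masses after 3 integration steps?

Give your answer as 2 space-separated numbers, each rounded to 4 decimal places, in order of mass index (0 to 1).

Answer: 3.2657 7.2188

Derivation:
Step 0: x=[3.0000 6.0000] v=[0.0000 0.0000]
Step 1: x=[3.0000 6.2500] v=[0.0000 0.5000]
Step 2: x=[3.0625 6.6875] v=[0.1250 0.8750]
Step 3: x=[3.2657 7.2188] v=[0.4063 1.0625]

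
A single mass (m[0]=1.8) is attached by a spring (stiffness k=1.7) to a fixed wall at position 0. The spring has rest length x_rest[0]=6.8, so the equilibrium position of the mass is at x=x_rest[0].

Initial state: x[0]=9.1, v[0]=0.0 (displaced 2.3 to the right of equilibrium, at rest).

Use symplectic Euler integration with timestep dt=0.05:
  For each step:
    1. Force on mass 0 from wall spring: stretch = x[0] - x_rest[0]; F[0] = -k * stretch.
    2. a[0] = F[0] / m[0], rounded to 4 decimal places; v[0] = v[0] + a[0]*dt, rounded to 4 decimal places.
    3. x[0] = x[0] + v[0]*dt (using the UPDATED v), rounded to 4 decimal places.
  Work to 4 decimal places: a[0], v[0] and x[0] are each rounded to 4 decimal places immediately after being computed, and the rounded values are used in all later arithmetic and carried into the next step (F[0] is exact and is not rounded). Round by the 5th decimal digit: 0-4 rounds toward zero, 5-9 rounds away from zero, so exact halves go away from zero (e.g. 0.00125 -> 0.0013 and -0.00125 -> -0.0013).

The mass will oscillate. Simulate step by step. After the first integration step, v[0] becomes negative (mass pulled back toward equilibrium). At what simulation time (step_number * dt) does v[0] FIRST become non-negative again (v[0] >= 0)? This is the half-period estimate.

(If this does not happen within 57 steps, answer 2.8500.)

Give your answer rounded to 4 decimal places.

Answer: 2.8500

Derivation:
Step 0: x=[9.1000] v=[0.0000]
Step 1: x=[9.0946] v=[-0.1086]
Step 2: x=[9.0838] v=[-0.2170]
Step 3: x=[9.0676] v=[-0.3248]
Step 4: x=[9.0460] v=[-0.4319]
Step 5: x=[9.0191] v=[-0.5380]
Step 6: x=[8.9870] v=[-0.6428]
Step 7: x=[8.9497] v=[-0.7461]
Step 8: x=[8.9073] v=[-0.8476]
Step 9: x=[8.8599] v=[-0.9471]
Step 10: x=[8.8077] v=[-1.0444]
Step 11: x=[8.7507] v=[-1.1392]
Step 12: x=[8.6891] v=[-1.2313]
Step 13: x=[8.6231] v=[-1.3205]
Step 14: x=[8.5528] v=[-1.4066]
Step 15: x=[8.4783] v=[-1.4894]
Step 16: x=[8.3999] v=[-1.5687]
Step 17: x=[8.3177] v=[-1.6443]
Step 18: x=[8.2319] v=[-1.7160]
Step 19: x=[8.1427] v=[-1.7836]
Step 20: x=[8.0504] v=[-1.8470]
Step 21: x=[7.9551] v=[-1.9060]
Step 22: x=[7.8571] v=[-1.9605]
Step 23: x=[7.7566] v=[-2.0104]
Step 24: x=[7.6538] v=[-2.0556]
Step 25: x=[7.5490] v=[-2.0959]
Step 26: x=[7.4424] v=[-2.1313]
Step 27: x=[7.3343] v=[-2.1616]
Step 28: x=[7.2250] v=[-2.1868]
Step 29: x=[7.1147] v=[-2.2069]
Step 30: x=[7.0036] v=[-2.2218]
Step 31: x=[6.8920] v=[-2.2314]
Step 32: x=[6.7802] v=[-2.2357]
Step 33: x=[6.6685] v=[-2.2348]
Step 34: x=[6.5571] v=[-2.2286]
Step 35: x=[6.4462] v=[-2.2171]
Step 36: x=[6.3362] v=[-2.2004]
Step 37: x=[6.2273] v=[-2.1785]
Step 38: x=[6.1197] v=[-2.1515]
Step 39: x=[6.0137] v=[-2.1194]
Step 40: x=[5.9096] v=[-2.0823]
Step 41: x=[5.8076] v=[-2.0403]
Step 42: x=[5.7079] v=[-1.9934]
Step 43: x=[5.6108] v=[-1.9418]
Step 44: x=[5.5165] v=[-1.8856]
Step 45: x=[5.4253] v=[-1.8250]
Step 46: x=[5.3373] v=[-1.7601]
Step 47: x=[5.2528] v=[-1.6910]
Step 48: x=[5.1719] v=[-1.6179]
Step 49: x=[5.0949] v=[-1.5410]
Step 50: x=[5.0219] v=[-1.4605]
Step 51: x=[4.9531] v=[-1.3765]
Step 52: x=[4.8886] v=[-1.2893]
Step 53: x=[4.8287] v=[-1.1990]
Step 54: x=[4.7734] v=[-1.1059]
Step 55: x=[4.7229] v=[-1.0102]
Step 56: x=[4.6773] v=[-0.9121]
Step 57: x=[4.6367] v=[-0.8119]
v[0] did not become non-negative within 57 steps; using fallback time=2.8500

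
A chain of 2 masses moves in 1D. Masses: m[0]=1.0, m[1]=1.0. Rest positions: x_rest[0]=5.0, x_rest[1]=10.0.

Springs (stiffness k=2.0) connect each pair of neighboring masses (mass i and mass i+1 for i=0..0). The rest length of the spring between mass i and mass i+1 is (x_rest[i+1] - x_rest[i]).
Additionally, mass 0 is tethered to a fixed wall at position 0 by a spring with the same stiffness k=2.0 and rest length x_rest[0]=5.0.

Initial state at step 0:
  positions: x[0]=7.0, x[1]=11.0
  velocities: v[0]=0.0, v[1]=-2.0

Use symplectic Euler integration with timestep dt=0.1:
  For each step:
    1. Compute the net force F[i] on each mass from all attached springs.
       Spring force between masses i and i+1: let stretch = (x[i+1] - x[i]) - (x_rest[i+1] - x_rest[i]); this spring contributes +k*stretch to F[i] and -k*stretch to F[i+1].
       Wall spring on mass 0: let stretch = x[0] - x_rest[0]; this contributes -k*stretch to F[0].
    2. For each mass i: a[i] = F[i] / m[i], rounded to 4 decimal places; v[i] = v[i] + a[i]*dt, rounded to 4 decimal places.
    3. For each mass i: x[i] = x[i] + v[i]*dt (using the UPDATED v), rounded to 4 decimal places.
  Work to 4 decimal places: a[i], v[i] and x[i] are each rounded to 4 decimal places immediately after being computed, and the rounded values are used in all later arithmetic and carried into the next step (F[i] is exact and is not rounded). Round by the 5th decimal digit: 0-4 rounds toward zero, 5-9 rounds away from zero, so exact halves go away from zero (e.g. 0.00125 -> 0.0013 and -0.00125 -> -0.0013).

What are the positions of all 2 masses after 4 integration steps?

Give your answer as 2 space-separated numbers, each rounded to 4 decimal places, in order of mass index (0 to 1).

Answer: 6.4024 10.4156

Derivation:
Step 0: x=[7.0000 11.0000] v=[0.0000 -2.0000]
Step 1: x=[6.9400 10.8200] v=[-0.6000 -1.8000]
Step 2: x=[6.8188 10.6624] v=[-1.2120 -1.5760]
Step 3: x=[6.6381 10.5279] v=[-1.8070 -1.3447]
Step 4: x=[6.4024 10.4156] v=[-2.3567 -1.1227]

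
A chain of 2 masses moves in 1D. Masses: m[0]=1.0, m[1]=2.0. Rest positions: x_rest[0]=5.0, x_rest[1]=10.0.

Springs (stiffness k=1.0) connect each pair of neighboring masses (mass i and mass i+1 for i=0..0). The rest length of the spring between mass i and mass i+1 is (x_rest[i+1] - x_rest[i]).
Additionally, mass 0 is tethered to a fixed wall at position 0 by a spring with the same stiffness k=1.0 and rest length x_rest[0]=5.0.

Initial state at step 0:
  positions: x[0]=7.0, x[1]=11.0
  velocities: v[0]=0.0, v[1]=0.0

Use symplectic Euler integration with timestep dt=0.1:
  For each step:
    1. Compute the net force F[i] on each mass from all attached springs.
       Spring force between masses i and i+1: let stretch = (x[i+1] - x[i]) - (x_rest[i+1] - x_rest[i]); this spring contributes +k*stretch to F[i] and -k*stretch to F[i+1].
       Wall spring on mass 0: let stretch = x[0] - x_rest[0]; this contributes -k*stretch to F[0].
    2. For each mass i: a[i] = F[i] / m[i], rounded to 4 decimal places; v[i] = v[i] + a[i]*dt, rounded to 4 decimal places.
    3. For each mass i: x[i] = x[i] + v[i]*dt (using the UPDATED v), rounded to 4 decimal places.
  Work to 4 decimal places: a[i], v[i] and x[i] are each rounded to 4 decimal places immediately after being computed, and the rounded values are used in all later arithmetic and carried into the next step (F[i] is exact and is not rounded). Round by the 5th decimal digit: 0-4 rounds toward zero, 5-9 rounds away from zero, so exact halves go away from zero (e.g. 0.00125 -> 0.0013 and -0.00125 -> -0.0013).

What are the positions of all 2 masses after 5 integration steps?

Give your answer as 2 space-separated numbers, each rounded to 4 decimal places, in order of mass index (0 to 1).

Answer: 6.5724 11.0690

Derivation:
Step 0: x=[7.0000 11.0000] v=[0.0000 0.0000]
Step 1: x=[6.9700 11.0050] v=[-0.3000 0.0500]
Step 2: x=[6.9107 11.0148] v=[-0.5935 0.0983]
Step 3: x=[6.8233 11.0291] v=[-0.8742 0.1431]
Step 4: x=[6.7097 11.0474] v=[-1.1360 0.1828]
Step 5: x=[6.5724 11.0690] v=[-1.3732 0.2159]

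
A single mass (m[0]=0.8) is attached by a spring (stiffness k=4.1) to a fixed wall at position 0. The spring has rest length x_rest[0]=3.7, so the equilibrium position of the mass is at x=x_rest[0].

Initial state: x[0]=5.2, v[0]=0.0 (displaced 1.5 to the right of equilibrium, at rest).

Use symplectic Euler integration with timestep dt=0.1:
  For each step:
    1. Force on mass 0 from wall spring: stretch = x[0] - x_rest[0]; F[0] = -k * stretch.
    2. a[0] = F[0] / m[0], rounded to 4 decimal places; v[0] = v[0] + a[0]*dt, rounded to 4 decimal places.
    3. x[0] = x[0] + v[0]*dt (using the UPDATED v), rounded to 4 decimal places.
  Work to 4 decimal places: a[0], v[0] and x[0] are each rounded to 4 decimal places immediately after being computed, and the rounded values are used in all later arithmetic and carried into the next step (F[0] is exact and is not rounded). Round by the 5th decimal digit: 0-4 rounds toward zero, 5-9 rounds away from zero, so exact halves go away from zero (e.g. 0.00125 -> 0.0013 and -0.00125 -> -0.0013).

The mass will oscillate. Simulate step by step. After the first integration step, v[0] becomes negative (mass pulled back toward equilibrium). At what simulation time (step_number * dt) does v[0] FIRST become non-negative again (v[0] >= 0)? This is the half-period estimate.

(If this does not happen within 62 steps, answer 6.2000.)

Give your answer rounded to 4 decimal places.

Answer: 1.4000

Derivation:
Step 0: x=[5.2000] v=[0.0000]
Step 1: x=[5.1231] v=[-0.7688]
Step 2: x=[4.9733] v=[-1.4981]
Step 3: x=[4.7582] v=[-2.1507]
Step 4: x=[4.4889] v=[-2.6930]
Step 5: x=[4.1792] v=[-3.0973]
Step 6: x=[3.8449] v=[-3.3429]
Step 7: x=[3.5032] v=[-3.4172]
Step 8: x=[3.1716] v=[-3.3163]
Step 9: x=[2.8671] v=[-3.0455]
Step 10: x=[2.6052] v=[-2.6186]
Step 11: x=[2.3995] v=[-2.0575]
Step 12: x=[2.2604] v=[-1.3910]
Step 13: x=[2.1951] v=[-0.6532]
Step 14: x=[2.2069] v=[0.1181]
First v>=0 after going negative at step 14, time=1.4000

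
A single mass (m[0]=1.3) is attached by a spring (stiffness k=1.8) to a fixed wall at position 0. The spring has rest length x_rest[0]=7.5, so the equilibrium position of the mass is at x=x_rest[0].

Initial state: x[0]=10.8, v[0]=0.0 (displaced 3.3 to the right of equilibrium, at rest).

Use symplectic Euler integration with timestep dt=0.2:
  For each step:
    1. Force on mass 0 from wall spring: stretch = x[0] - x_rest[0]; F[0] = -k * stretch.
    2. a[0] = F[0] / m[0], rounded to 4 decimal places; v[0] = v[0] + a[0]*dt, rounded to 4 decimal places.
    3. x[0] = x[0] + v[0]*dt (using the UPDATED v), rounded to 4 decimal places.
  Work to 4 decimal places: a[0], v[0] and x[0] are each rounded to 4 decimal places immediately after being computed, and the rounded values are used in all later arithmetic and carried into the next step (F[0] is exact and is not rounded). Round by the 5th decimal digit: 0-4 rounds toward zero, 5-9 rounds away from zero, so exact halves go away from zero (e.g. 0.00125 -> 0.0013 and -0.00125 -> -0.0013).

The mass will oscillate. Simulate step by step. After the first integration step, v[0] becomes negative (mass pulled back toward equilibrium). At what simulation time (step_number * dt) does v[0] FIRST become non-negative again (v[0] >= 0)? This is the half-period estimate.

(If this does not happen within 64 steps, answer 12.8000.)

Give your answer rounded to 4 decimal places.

Answer: 2.8000

Derivation:
Step 0: x=[10.8000] v=[0.0000]
Step 1: x=[10.6172] v=[-0.9138]
Step 2: x=[10.2618] v=[-1.7770]
Step 3: x=[9.7534] v=[-2.5418]
Step 4: x=[9.1202] v=[-3.1658]
Step 5: x=[8.3973] v=[-3.6145]
Step 6: x=[7.6247] v=[-3.8630]
Step 7: x=[6.8452] v=[-3.8975]
Step 8: x=[6.1020] v=[-3.7162]
Step 9: x=[5.4362] v=[-3.3291]
Step 10: x=[4.8847] v=[-2.7576]
Step 11: x=[4.4780] v=[-2.0334]
Step 12: x=[4.2387] v=[-1.1965]
Step 13: x=[4.1800] v=[-0.2934]
Step 14: x=[4.3052] v=[0.6260]
First v>=0 after going negative at step 14, time=2.8000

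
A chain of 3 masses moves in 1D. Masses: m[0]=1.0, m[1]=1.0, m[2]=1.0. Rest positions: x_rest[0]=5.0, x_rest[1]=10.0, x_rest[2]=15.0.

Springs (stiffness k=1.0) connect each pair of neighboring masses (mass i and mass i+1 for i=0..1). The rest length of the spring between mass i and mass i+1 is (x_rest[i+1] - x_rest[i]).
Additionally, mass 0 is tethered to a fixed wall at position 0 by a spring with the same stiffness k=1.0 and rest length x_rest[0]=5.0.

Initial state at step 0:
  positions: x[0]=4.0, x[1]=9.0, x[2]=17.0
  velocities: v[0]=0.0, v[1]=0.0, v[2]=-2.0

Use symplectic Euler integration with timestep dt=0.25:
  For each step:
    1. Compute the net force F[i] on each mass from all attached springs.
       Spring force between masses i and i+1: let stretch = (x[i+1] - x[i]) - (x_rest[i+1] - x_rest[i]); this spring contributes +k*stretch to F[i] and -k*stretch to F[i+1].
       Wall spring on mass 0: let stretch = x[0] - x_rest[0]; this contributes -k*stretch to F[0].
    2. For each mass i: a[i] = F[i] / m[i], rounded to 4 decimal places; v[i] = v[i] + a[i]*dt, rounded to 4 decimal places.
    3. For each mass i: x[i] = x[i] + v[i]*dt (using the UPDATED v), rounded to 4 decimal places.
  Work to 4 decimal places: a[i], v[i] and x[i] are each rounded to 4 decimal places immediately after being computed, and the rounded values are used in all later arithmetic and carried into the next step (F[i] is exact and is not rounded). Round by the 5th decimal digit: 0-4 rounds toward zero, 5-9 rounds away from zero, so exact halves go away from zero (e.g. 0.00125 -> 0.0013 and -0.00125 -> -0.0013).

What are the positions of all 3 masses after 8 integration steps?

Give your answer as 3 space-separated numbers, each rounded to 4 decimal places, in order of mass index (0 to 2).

Answer: 5.9072 9.8422 11.6648

Derivation:
Step 0: x=[4.0000 9.0000 17.0000] v=[0.0000 0.0000 -2.0000]
Step 1: x=[4.0625 9.1875 16.3125] v=[0.2500 0.7500 -2.7500]
Step 2: x=[4.1914 9.5000 15.4922] v=[0.5156 1.2500 -3.2813]
Step 3: x=[4.3901 9.8552 14.6099] v=[0.7949 1.4209 -3.5294]
Step 4: x=[4.6560 10.1660 13.7429] v=[1.0637 1.2433 -3.4681]
Step 5: x=[4.9753 10.3560 12.9648] v=[1.2772 0.7600 -3.1123]
Step 6: x=[5.3200 10.3728 12.3362] v=[1.3786 0.0670 -2.5145]
Step 7: x=[5.6480 10.1965 11.8974] v=[1.3118 -0.7054 -1.7554]
Step 8: x=[5.9072 9.8422 11.6648] v=[1.0369 -1.4173 -0.9306]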